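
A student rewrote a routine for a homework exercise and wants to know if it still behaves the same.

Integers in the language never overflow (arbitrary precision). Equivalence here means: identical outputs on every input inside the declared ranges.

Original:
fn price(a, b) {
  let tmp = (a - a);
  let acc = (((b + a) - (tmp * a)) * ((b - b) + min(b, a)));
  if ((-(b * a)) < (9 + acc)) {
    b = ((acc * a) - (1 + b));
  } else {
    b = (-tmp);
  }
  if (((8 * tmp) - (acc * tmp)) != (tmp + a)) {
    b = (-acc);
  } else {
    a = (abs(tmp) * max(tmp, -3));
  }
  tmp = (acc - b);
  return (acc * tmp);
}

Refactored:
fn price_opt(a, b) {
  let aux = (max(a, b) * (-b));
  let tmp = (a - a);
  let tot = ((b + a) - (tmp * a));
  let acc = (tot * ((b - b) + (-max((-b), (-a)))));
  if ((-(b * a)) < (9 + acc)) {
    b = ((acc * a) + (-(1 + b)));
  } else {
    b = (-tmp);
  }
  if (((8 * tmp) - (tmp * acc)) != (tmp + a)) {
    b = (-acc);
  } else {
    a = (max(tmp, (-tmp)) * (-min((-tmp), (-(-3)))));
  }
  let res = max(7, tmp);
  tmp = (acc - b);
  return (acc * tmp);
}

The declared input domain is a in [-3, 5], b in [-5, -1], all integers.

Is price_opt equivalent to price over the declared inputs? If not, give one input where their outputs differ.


Equivalent — the differences include min/max/abs usage differs; constant usage differs; arithmetic usage differs; local variable names differ; statement counts differ, yet no declared input distinguishes the two.
Tracing a=0, b=-1: price: tmp becomes 0; next acc becomes 1; next ((-(b * a)) < (9 + acc)) evaluates to true; next b becomes 0; next (((8 * tmp) - (acc * tmp)) != (tmp + a)) evaluates to false; next a becomes 0; next tmp becomes 1; next final value 1 | price_opt: aux becomes 0; next tmp becomes 0; next tot becomes -1; next acc becomes 1; next ((-(b * a)) < (9 + acc)) evaluates to true; next b becomes 0; next (((8 * tmp) - (tmp * acc)) != (tmp + a)) evaluates to false; next a becomes 0; next res becomes 7; next tmp becomes 1; next final value 1 — matching result 1.
Across all 45 domain points the two functions coincide.
verdict: equivalent


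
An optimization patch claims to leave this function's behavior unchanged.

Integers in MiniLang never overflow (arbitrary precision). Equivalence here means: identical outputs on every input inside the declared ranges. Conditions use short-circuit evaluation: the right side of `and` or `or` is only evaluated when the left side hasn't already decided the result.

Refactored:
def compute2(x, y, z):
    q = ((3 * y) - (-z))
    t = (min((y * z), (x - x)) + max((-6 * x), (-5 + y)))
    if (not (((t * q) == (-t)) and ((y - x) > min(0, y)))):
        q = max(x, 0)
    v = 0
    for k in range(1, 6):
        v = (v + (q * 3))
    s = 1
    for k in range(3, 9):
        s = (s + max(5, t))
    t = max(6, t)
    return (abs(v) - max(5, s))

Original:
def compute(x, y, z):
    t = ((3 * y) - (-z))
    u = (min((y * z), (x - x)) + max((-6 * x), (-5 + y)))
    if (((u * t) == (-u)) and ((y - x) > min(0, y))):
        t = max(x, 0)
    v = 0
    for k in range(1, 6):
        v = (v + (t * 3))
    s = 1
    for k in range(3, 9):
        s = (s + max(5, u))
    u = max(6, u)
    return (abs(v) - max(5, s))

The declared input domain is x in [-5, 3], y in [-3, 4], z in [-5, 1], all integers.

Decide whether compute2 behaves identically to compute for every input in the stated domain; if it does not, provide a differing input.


Consider the input x=-5, y=-3, z=-5.
compute: t := -14 | u := 30 | (((u * t) == (-u)) and ((y - x) > min(0, y))): false | v := 0 | iter k=1: | v := -42 | iter k=2: | v := -84 | iter k=3: | v := -126 | iter k=4: | v := -168 | iter k=5: | v := -210 | s := 1 | iter k=3: | s := 31 | iter k=4: | s := 61 | iter k=5: | s := 91 | iter k=6: | s := 121 | iter k=7: | s := 151 | iter k=8: | s := 181 | u := 30 | result 29
compute2: q := -14 | t := 30 | (not (((t * q) == (-t)) and ((y - x) > min(0, y)))): true | q := 0 | v := 0 | iter k=1: | v := 0 | iter k=2: | v := 0 | iter k=3: | v := 0 | iter k=4: | v := 0 | iter k=5: | v := 0 | s := 1 | iter k=3: | s := 31 | iter k=4: | s := 61 | iter k=5: | s := 91 | iter k=6: | s := 121 | iter k=7: | s := 151 | iter k=8: | s := 181 | t := 30 | result -181
29 against -181: the behavior changed.
verdict: not equivalent; witness: x=-5, y=-3, z=-5


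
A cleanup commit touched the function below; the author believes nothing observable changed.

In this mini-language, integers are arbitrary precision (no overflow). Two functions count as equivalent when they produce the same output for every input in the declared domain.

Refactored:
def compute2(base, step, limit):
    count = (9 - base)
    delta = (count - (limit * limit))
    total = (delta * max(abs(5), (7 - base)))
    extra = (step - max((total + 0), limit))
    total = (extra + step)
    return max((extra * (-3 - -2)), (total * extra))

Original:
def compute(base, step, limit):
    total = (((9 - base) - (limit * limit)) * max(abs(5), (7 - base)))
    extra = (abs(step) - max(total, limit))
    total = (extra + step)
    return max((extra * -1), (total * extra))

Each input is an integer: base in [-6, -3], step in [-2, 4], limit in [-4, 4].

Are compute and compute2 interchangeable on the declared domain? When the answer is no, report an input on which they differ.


Take base=-6, step=-2, limit=-4.
compute: total := -13 | extra := 6 | total := 4 | result 24
compute2: count := 15 | delta := -1 | total := -13 | extra := 2 | total := 0 | result 0
24 and 0 differ, so these are not the same function on this domain.
verdict: not equivalent; witness: base=-6, step=-2, limit=-4


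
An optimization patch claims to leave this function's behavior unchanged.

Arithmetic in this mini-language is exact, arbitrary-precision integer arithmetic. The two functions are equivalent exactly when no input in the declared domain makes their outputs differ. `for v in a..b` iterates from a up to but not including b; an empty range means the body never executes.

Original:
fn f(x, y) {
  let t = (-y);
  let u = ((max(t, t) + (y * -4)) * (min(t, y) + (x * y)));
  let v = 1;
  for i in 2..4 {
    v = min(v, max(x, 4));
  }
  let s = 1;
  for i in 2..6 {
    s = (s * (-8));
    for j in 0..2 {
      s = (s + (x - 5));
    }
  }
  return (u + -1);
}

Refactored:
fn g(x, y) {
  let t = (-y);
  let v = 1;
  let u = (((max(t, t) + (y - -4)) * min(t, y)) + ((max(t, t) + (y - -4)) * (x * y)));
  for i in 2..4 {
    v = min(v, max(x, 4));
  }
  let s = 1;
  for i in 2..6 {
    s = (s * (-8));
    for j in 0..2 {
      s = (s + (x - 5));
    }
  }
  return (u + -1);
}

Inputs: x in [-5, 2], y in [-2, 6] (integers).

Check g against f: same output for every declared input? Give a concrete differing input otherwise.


Evaluate both at x=-5, y=-2.
f: t := 2 | u := 80 | v := 1 | iter i=2: | v := 1 | iter i=3: | v := 1 | s := 1 | iter i=2: | s := -8 | iter j=0: | s := -18 | iter j=1: | s := -28 | iter i=3: | s := 224 | iter j=0: | s := 214 | iter j=1: | s := 204 | iter i=4: | s := -1632 | iter j=0: | s := -1642 | iter j=1: | s := -1652 | iter i=5: | s := 13216 | iter j=0: | s := 13206 | iter j=1: | s := 13196 | result 79
g: t := 2 | v := 1 | u := 32 | iter i=2: | v := 1 | iter i=3: | v := 1 | s := 1 | iter i=2: | s := -8 | iter j=0: | s := -18 | iter j=1: | s := -28 | iter i=3: | s := 224 | iter j=0: | s := 214 | iter j=1: | s := 204 | iter i=4: | s := -1632 | iter j=0: | s := -1642 | iter j=1: | s := -1652 | iter i=5: | s := 13216 | iter j=0: | s := 13206 | iter j=1: | s := 13196 | result 31
79 != 31, so the rewrite changes behavior.
verdict: not equivalent; witness: x=-5, y=-2


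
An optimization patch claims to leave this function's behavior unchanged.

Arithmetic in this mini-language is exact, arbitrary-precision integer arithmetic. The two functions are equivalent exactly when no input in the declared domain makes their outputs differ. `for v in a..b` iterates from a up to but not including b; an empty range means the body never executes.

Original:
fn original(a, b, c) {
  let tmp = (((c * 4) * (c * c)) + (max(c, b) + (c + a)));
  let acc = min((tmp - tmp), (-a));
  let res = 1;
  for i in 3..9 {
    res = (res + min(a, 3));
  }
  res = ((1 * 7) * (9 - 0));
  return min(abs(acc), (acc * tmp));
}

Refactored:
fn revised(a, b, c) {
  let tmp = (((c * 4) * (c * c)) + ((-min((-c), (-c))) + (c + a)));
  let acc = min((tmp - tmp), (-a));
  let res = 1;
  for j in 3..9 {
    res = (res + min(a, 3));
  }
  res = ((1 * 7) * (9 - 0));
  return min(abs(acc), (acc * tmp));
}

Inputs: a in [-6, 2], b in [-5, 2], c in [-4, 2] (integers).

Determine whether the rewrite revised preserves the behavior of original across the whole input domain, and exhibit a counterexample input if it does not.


Consider the input a=1, b=1, c=0.
original: tmp = 2; acc = -1; res = 1; [i=3]; res = 2; [i=4]; res = 3; [i=5]; res = 4; [i=6]; res = 5; [i=7]; res = 6; [i=8]; res = 7; res = 63; return -2
revised: tmp = 1; acc = -1; res = 1; [j=3]; res = 2; [j=4]; res = 3; [j=5]; res = 4; [j=6]; res = 5; [j=7]; res = 6; [j=8]; res = 7; res = 63; return -1
-2 vs -1 — the two versions disagree here.
verdict: not equivalent; witness: a=1, b=1, c=0


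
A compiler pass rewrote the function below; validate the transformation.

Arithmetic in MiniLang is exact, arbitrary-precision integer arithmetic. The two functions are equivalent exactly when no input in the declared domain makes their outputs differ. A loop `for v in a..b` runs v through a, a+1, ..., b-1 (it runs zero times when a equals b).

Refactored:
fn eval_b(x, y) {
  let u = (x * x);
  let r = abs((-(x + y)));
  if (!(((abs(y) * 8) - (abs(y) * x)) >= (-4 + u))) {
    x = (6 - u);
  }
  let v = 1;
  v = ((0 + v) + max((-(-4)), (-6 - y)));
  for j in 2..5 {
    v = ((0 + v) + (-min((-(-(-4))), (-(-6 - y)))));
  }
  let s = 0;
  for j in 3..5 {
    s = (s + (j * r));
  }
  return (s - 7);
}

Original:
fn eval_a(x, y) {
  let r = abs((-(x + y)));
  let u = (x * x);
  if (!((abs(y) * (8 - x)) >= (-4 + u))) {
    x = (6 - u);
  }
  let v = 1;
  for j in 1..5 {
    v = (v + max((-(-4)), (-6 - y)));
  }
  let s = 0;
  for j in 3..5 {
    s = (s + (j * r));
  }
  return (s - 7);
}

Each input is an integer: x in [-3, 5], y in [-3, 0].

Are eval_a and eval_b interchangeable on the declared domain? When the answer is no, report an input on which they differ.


Although arithmetic usage differs, and min/max/abs usage differs, and constant usage differs, and loop structure differs, and statement counts differ, 36/36 inputs agree.
verdict: equivalent


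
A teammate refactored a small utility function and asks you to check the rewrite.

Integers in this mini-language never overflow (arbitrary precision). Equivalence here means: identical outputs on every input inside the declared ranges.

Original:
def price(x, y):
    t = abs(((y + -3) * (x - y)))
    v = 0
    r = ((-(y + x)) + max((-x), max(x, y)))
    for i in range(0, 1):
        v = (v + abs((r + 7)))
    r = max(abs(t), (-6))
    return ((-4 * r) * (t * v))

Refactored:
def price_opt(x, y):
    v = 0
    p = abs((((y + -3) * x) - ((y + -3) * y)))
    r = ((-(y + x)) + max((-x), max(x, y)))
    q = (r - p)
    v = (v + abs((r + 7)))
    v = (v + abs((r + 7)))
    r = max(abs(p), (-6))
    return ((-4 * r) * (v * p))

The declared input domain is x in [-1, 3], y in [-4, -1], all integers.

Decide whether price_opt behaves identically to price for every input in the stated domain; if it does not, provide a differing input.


On input x=-1, y=-4, price returns -22932 while price_opt returns -45864.
verdict: not equivalent; witness: x=-1, y=-4


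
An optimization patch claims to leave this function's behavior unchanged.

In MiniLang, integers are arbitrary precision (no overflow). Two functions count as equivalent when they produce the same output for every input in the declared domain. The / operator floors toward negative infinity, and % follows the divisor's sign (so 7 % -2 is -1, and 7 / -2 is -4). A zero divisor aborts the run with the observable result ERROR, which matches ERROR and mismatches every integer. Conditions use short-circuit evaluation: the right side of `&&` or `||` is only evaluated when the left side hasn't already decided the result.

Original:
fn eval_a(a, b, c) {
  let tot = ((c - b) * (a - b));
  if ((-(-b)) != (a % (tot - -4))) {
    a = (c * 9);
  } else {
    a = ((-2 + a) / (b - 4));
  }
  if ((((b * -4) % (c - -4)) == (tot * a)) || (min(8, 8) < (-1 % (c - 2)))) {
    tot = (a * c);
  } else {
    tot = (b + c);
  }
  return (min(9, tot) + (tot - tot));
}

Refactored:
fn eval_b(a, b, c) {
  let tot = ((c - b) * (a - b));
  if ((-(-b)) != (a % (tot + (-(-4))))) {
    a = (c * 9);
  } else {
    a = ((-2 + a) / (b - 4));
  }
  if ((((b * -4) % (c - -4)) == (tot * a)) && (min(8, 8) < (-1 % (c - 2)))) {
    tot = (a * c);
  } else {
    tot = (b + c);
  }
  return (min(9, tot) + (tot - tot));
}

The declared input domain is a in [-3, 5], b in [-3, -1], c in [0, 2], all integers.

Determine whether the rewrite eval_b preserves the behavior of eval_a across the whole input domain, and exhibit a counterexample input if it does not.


Try a=-3, b=-3, c=0.
eval_a: tot=0, then ((-(-b)) != (a % (tot - -4))) is true, then a=0, then ((((b * -4) % (c - -4)) == (tot * a)) || (min(8, 8) < (-1 % (c - 2)))) is true, then tot=0, then returns 0
eval_b: tot=0, then ((-(-b)) != (a % (tot + (-(-4))))) is true, then a=0, then ((((b * -4) % (c - -4)) == (tot * a)) && (min(8, 8) < (-1 % (c - 2)))) is false, then tot=-3, then returns -3
0 and -3 differ, so these are not the same function on this domain.
verdict: not equivalent; witness: a=-3, b=-3, c=0


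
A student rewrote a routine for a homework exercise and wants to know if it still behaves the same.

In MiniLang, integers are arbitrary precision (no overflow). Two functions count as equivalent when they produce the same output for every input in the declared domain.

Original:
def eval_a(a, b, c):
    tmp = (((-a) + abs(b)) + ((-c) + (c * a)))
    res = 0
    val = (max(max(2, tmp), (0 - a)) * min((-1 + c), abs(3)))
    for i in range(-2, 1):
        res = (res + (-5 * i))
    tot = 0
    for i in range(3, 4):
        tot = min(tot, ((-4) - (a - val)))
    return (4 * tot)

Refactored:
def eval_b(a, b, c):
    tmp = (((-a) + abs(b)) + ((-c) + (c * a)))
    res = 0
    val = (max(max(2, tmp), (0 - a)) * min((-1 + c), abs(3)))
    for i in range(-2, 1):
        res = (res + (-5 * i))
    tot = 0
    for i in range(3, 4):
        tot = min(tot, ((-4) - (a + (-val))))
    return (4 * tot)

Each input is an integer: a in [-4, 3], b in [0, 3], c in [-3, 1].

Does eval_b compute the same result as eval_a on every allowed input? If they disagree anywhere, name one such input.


Although arithmetic usage differs, 160/160 inputs agree.
verdict: equivalent


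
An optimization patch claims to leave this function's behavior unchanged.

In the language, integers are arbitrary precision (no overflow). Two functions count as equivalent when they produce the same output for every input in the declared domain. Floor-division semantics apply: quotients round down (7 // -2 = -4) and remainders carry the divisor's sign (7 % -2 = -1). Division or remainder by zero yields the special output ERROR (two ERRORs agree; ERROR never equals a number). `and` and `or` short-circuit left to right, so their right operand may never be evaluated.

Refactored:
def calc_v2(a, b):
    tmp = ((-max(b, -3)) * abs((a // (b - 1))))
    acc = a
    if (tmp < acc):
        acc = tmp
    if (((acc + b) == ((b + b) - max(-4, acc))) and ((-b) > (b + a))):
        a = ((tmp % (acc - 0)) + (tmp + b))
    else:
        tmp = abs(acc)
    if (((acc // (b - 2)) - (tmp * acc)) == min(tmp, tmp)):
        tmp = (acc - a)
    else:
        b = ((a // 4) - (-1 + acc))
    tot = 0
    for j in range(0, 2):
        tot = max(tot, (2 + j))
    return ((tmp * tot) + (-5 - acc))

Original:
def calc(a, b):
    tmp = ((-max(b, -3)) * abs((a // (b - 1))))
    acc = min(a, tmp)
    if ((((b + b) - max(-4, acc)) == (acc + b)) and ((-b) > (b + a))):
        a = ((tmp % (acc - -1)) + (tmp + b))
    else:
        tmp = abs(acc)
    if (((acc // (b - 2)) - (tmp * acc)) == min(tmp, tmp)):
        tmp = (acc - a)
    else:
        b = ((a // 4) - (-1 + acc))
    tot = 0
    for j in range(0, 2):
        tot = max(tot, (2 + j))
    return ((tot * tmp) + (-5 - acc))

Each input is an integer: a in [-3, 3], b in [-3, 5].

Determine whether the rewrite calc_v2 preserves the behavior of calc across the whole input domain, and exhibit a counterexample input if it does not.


The rewrite breaks on a=-1, b=-2, where the results are ERROR and -1.
calc: tmp := 0 | acc := -1 | ((((b + b) - max(-4, acc)) == (acc + b)) and ((-b) > (b + a))): true | divide-by-zero, output ERROR
calc_v2: tmp := 0 | acc := -1 | (tmp < acc): false | (((acc + b) == ((b + b) - max(-4, acc))) and ((-b) > (b + a))): true | a := -2 | (((acc // (b - 2)) - (tmp * acc)) == min(tmp, tmp)): true | tmp := 1 | tot := 0 | iter j=0: | tot := 2 | iter j=1: | tot := 3 | result -1
verdict: not equivalent; witness: a=-1, b=-2


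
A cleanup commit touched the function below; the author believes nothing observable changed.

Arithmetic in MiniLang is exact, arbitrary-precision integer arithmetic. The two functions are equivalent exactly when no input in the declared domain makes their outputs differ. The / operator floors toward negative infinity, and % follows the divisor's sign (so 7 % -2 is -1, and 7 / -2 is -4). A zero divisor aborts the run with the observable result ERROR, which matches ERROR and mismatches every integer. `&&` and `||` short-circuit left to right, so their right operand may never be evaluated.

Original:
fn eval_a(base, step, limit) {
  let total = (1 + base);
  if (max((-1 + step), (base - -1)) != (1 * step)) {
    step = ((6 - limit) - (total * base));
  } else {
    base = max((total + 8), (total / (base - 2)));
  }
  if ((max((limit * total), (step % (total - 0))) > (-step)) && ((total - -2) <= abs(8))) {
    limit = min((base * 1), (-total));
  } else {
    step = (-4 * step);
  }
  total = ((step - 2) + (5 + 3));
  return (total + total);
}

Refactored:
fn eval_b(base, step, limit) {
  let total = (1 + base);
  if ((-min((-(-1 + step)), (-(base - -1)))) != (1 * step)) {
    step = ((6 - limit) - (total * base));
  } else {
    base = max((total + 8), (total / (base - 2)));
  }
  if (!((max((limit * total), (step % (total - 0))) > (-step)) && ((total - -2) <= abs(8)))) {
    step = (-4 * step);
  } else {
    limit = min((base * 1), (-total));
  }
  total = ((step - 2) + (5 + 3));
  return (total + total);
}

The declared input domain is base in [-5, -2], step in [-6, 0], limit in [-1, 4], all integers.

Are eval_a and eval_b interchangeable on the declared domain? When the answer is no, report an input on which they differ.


Reading the diff, among the changes: boolean connective usage differs; also min/max/abs usage differs.
One worked example (base=-4, step=-4, limit=1) — eval_a: total becomes -3; next (max((-1 + step), (base - -1)) != (1 * step)) evaluates to true; next step becomes -7; next ((max((limit * total), (step % (total - 0))) > (-step)) && ((total - -2) <= abs(8))) evaluates to false; next step becomes 28; next total becomes 34; next final value 68; eval_b: total becomes -3; next ((-min((-(-1 + step)), (-(base - -1)))) != (1 * step)) evaluates to true; next step becomes -7; next (!((max((limit * total), (step % (total - 0))) > (-step)) && ((total - -2) <= abs(8)))) evaluates to true; next step becomes 28; next total becomes 34; next final value 68; agreement on 68.
Every one of the 168 inputs gives matching results.
verdict: equivalent


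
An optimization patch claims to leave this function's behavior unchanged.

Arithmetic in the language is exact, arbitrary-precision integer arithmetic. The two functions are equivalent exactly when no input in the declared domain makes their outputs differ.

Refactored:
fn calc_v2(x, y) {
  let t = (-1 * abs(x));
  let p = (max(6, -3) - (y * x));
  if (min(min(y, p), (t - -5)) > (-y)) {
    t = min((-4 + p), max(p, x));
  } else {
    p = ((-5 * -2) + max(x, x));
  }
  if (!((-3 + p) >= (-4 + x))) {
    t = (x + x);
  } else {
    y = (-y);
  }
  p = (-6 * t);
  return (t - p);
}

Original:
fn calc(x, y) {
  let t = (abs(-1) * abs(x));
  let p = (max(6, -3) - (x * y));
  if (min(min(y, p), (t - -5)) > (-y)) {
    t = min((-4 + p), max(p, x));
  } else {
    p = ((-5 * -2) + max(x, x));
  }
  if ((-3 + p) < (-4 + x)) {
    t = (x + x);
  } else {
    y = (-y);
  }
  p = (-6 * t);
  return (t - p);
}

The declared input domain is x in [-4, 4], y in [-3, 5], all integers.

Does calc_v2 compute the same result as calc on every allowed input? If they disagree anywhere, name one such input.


Not equivalent: x=-4, y=-3 separates them (28 vs -28).
calc: t = 4; p = -6; (min(min(y, p), (t - -5)) > (-y)) -> false; p = 6; ((-3 + p) < (-4 + x)) -> false; y = 3; p = -24; return 28
calc_v2: t = -4; p = -6; (min(min(y, p), (t - -5)) > (-y)) -> false; p = 6; (!((-3 + p) >= (-4 + x))) -> false; y = 3; p = 24; return -28
verdict: not equivalent; witness: x=-4, y=-3


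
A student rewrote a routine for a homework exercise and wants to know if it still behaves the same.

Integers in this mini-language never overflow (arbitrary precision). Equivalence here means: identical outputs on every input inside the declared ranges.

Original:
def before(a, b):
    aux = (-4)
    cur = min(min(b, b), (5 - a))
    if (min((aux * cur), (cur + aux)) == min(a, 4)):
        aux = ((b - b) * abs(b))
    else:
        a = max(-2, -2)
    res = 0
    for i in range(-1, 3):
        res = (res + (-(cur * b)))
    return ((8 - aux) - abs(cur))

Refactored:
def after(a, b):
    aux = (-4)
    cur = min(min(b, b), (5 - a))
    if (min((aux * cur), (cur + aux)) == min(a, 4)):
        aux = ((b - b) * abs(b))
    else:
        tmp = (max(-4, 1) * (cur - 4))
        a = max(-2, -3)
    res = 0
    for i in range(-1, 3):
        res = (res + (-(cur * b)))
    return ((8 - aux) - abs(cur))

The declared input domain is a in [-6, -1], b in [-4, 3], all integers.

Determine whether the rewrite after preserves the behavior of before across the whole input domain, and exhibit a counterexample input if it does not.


Although `-2` became `-3`, no input in the stated domain can expose it.
One worked example (a=-3, b=0) — before: aux becomes -4; next cur becomes 0; next (min((aux * cur), (cur + aux)) == min(a, 4)) evaluates to false; next a becomes -2; next res becomes 0; next at i=-1:; next res becomes 0; next at i=0:; next res becomes 0; next at i=1:; next res becomes 0; next at i=2:; next res becomes 0; next final value 12; after: aux becomes -4; next cur becomes 0; next (min((aux * cur), (cur + aux)) == min(a, 4)) evaluates to false; next tmp becomes -4; next a becomes -2; next res becomes 0; next at i=-1:; next res becomes 0; next at i=0:; next res becomes 0; next at i=1:; next res becomes 0; next at i=2:; next res becomes 0; next final value 12; agreement on 12.
Checked all 48 inputs in the declared domain: the outputs agree on every one.
verdict: equivalent


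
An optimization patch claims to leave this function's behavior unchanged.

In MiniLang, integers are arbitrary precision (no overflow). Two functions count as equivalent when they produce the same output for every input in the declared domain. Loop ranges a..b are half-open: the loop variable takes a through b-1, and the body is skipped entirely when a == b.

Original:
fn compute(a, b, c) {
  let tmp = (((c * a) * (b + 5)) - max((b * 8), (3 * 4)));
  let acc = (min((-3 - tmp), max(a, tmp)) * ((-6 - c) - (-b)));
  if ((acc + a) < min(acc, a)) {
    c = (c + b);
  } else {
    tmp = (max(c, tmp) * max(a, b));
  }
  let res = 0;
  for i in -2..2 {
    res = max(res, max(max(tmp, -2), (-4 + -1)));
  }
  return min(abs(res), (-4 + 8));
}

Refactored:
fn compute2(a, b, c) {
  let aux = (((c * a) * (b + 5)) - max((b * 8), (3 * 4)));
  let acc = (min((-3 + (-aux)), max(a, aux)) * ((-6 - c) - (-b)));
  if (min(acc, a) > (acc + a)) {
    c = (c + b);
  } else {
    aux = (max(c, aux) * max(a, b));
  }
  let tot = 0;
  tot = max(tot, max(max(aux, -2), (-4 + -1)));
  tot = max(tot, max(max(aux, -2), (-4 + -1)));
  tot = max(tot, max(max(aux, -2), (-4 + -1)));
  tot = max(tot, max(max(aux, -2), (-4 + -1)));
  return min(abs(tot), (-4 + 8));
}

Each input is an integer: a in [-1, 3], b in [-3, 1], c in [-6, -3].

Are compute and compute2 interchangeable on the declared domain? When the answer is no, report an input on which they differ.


Side by side, the visible changes include: local variable names differ; also arithmetic usage differs; also comparison usage differs; also min/max/abs usage differs; also statement counts differ; also loop structure differs; also constant usage differs.
As a probe, take a=2, b=-3, c=-6: compute runs tmp = -36; acc = -6; ((acc + a) < min(acc, a)) -> false; tmp = -12; res = 0; [i=-2]; res = 0; [i=-1]; res = 0; [i=0]; res = 0; [i=1]; res = 0; return 0; compute2 runs aux = -36; acc = -6; (min(acc, a) > (acc + a)) -> false; aux = -12; tot = 0; tot = 0; tot = 0; tot = 0; tot = 0; return 0; both end at 0.
An exhaustive pass over the 100 declared inputs shows identical outputs.
verdict: equivalent


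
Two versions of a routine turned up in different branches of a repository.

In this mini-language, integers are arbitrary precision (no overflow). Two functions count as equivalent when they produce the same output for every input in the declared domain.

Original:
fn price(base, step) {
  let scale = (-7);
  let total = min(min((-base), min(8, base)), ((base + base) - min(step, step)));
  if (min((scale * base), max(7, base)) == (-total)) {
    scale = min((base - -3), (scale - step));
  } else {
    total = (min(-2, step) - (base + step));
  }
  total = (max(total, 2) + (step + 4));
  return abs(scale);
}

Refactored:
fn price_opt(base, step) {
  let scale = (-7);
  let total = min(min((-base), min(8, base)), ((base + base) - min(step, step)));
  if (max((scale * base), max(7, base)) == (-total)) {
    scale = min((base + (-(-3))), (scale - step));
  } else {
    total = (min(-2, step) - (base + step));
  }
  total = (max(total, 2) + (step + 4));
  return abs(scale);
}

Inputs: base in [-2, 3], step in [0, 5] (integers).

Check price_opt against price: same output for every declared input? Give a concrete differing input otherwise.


base=-2, step=3 yields 10 from price but 7 from price_opt.
verdict: not equivalent; witness: base=-2, step=3


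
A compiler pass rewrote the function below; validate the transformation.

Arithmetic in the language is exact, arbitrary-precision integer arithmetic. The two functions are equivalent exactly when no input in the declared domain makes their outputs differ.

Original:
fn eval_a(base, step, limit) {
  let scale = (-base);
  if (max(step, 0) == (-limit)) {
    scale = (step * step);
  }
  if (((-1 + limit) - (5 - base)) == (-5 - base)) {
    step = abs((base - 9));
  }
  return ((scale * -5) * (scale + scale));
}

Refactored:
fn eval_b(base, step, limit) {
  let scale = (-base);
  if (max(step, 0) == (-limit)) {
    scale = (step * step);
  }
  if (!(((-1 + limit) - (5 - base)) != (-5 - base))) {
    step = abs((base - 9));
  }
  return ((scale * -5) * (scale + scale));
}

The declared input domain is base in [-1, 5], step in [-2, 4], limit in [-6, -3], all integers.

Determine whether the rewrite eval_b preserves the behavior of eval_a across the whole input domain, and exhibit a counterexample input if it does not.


Although comparison usage differs; and boolean connective usage differs, 196/196 inputs agree.
verdict: equivalent


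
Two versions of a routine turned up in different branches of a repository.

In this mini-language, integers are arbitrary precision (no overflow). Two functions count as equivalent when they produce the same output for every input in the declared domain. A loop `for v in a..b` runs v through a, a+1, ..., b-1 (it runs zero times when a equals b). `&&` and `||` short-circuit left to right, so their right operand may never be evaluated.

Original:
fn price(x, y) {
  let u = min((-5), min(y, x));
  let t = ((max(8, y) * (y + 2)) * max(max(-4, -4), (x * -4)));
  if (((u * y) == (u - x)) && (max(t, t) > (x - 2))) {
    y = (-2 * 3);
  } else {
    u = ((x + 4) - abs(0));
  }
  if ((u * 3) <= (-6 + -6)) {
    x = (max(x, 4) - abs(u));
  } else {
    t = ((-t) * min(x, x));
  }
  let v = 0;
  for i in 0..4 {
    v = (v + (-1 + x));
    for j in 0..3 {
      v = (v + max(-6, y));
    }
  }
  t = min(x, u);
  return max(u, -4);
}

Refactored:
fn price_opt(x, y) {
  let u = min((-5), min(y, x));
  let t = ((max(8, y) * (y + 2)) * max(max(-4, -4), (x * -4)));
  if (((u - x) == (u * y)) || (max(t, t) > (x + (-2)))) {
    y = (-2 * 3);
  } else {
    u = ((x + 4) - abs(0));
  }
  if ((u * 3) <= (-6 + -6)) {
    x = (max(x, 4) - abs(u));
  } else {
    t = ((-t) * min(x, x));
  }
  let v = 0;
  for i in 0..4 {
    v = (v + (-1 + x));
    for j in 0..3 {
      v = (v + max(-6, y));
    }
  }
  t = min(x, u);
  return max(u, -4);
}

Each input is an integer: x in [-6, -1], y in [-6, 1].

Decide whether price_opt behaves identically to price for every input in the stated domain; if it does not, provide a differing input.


Consider the input x=-6, y=-2.
price: u := -6 | t := 0 | (((u * y) == (u - x)) && (max(t, t) > (x - 2))): false | u := -2 | ((u * 3) <= (-6 + -6)): false | t := 0 | v := 0 | iter i=0: | v := -7 | iter j=0: | v := -9 | iter j=1: | v := -11 | iter j=2: | v := -13 | iter i=1: | v := -20 | iter j=0: | v := -22 | iter j=1: | v := -24 | iter j=2: | v := -26 | iter i=2: | v := -33 | iter j=0: | v := -35 | iter j=1: | v := -37 | iter j=2: | v := -39 | iter i=3: | v := -46 | iter j=0: | v := -48 | iter j=1: | v := -50 | iter j=2: | v := -52 | t := -6 | result -2
price_opt: u := -6 | t := 0 | (((u - x) == (u * y)) || (max(t, t) > (x + (-2)))): true | y := -6 | ((u * 3) <= (-6 + -6)): true | x := -2 | v := 0 | iter i=0: | v := -3 | iter j=0: | v := -9 | iter j=1: | v := -15 | iter j=2: | v := -21 | iter i=1: | v := -24 | iter j=0: | v := -30 | iter j=1: | v := -36 | iter j=2: | v := -42 | iter i=2: | v := -45 | iter j=0: | v := -51 | iter j=1: | v := -57 | iter j=2: | v := -63 | iter i=3: | v := -66 | iter j=0: | v := -72 | iter j=1: | v := -78 | iter j=2: | v := -84 | t := -6 | result -4
-2 vs -4 — the two versions disagree here.
verdict: not equivalent; witness: x=-6, y=-2


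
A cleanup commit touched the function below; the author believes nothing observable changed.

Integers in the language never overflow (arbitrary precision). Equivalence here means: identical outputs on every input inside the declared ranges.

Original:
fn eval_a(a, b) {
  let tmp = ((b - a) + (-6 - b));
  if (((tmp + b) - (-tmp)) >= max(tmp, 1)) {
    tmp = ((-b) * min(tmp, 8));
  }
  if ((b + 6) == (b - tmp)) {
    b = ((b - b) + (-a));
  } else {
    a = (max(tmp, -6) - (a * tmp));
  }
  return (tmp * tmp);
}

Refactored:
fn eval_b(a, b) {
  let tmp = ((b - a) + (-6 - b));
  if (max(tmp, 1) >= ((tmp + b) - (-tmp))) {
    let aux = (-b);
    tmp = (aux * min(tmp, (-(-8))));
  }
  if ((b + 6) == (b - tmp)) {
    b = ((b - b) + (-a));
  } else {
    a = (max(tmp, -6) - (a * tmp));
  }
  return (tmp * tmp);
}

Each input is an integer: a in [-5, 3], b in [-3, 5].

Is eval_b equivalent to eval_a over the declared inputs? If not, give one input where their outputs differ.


Evaluate both at a=-5, b=-3.
eval_a: tmp becomes -1; next (((tmp + b) - (-tmp)) >= max(tmp, 1)) evaluates to false; next ((b + 6) == (b - tmp)) evaluates to false; next a becomes -6; next final value 1
eval_b: tmp becomes -1; next (max(tmp, 1) >= ((tmp + b) - (-tmp))) evaluates to true; next aux becomes 3; next tmp becomes -3; next ((b + 6) == (b - tmp)) evaluates to false; next a becomes -18; next final value 9
1 vs 9 — the two versions disagree here.
verdict: not equivalent; witness: a=-5, b=-3


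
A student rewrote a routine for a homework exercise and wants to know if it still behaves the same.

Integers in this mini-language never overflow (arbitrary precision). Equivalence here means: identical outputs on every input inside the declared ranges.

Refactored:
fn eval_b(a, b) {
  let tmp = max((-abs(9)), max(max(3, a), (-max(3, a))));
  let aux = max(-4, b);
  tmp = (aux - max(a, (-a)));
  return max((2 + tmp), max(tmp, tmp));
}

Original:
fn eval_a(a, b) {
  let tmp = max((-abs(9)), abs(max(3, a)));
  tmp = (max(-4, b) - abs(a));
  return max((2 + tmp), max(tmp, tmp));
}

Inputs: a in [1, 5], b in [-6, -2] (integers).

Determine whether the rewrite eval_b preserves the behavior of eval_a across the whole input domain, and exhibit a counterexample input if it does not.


The two versions differ — the changes include statement counts differ, min/max/abs usage differs, constant usage differs, local variable names differ.
One worked example (a=2, b=-4) — eval_a: tmp = 3; tmp = -6; return -4; eval_b: tmp = 3; aux = -4; tmp = -6; return -4; agreement on -4.
An exhaustive pass over the 25 declared inputs shows identical outputs.
verdict: equivalent


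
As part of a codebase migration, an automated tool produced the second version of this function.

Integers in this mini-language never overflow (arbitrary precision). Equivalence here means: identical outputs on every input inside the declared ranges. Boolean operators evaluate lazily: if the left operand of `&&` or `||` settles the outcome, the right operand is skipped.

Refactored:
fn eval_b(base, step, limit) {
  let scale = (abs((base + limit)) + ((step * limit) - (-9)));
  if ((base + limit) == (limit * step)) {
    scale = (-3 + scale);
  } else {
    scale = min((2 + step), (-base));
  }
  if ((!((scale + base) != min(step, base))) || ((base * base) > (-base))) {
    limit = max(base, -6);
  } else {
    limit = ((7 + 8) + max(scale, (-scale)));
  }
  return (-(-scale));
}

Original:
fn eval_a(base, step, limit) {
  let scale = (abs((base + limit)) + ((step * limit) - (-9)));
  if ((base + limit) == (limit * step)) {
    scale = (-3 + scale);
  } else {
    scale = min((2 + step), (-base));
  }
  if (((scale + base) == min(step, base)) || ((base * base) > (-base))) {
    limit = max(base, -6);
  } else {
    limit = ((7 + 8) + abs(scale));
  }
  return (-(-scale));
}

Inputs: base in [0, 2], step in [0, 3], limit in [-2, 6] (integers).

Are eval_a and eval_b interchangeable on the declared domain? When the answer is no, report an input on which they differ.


Differences: boolean connective usage differs, and comparison usage differs, and min/max/abs usage differs — yet all 108 inputs agree.
verdict: equivalent


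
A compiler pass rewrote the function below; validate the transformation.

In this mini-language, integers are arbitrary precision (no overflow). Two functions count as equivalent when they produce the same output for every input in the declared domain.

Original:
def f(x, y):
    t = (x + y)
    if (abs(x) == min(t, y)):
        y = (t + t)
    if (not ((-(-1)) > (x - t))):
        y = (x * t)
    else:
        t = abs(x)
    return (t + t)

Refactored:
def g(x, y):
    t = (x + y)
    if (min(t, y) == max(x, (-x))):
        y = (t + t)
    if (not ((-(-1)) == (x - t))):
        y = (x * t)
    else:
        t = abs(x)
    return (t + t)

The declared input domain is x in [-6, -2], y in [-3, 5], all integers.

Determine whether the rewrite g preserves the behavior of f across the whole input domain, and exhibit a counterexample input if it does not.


Consider the input x=-6, y=-1.
f: t becomes -7; next (abs(x) == min(t, y)) evaluates to false; next (not ((-(-1)) > (x - t))) evaluates to true; next y becomes 42; next final value -14
g: t becomes -7; next (min(t, y) == max(x, (-x))) evaluates to false; next (not ((-(-1)) == (x - t))) evaluates to false; next t becomes 6; next final value 12
-14 against 12: the behavior changed.
verdict: not equivalent; witness: x=-6, y=-1


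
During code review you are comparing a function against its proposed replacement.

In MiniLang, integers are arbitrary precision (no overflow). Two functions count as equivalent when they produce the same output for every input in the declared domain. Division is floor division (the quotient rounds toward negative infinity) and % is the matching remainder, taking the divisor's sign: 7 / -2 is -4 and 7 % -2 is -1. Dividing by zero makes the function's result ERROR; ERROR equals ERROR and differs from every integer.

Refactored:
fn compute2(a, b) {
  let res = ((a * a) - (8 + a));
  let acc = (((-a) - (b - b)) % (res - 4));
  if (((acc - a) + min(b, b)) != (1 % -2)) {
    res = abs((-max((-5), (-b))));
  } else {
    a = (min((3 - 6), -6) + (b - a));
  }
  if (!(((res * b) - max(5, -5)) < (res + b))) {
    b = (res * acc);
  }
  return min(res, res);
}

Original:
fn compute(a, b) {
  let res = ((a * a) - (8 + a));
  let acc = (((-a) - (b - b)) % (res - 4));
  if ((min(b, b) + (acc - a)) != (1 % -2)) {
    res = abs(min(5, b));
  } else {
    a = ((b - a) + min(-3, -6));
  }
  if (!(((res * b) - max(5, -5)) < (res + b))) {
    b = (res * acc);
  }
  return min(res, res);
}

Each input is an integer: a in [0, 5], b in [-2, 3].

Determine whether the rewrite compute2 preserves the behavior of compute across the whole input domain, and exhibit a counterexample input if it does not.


Equivalent — the differences include constant usage differs, min/max/abs usage differs, arithmetic usage differs, yet no declared input distinguishes the two.
Spot check at a=0, b=0 — compute: res = -8; acc = 0; ((min(b, b) + (acc - a)) != (1 % -2)) -> true; res = 0; (!(((res * b) - max(5, -5)) < (res + b))) -> false; return 0. compute2: res = -8; acc = 0; (((acc - a) + min(b, b)) != (1 % -2)) -> true; res = 0; (!(((res * b) - max(5, -5)) < (res + b))) -> false; return 0. Both give 0.
Sweeping the whole domain (36 inputs) finds no disagreement.
verdict: equivalent


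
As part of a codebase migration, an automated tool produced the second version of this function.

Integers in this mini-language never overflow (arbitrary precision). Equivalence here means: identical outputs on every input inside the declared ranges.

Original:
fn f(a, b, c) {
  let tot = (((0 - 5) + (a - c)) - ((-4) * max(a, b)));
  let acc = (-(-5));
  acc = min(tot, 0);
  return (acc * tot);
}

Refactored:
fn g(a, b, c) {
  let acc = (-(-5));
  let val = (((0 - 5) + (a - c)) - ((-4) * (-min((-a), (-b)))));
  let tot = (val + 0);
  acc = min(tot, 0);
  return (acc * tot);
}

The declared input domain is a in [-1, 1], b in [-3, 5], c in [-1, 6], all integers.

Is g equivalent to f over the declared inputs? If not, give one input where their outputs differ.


The two are interchangeable: arithmetic usage differs, and statement counts differ, and constant usage differs, and local variable names differ, and min/max/abs usage differs, and every declared input agrees.
As a probe, take a=0, b=-3, c=0: f runs tot = -5; acc = 5; acc = -5; return 25; g runs acc = 5; val = -5; tot = -5; acc = -5; return 25; both end at 25.
Across all 216 domain points the two functions coincide.
verdict: equivalent


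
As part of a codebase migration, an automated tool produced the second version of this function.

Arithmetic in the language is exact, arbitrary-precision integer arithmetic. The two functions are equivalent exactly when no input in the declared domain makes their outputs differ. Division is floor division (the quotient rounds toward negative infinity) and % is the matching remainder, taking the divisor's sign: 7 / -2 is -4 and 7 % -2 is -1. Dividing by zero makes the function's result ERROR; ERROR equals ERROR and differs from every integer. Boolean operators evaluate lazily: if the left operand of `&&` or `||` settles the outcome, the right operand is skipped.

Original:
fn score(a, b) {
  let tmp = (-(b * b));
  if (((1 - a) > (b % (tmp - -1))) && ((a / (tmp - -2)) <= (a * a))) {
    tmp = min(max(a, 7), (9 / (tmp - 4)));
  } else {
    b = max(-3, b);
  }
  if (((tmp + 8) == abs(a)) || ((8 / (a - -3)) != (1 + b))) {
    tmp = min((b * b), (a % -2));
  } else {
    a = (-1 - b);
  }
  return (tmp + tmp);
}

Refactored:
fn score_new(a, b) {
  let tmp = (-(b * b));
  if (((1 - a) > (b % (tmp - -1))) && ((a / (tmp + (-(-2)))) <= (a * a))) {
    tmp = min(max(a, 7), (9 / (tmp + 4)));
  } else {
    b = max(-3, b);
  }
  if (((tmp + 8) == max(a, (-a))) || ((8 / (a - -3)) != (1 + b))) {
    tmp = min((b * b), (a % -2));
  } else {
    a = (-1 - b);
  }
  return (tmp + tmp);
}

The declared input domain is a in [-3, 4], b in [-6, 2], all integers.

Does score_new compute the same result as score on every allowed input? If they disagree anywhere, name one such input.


Try a=-2, b=-2.
score: tmp=-4, then (((1 - a) > (b % (tmp - -1))) && ((a / (tmp - -2)) <= (a * a))) is true, then tmp=-2, then (((tmp + 8) == abs(a)) || ((8 / (a - -3)) != (1 + b))) is true, then tmp=0, then returns 0
score_new: tmp=-4, then (((1 - a) > (b % (tmp - -1))) && ((a / (tmp + (-(-2)))) <= (a * a))) is true, then a zero divisor aborts: ERROR
0 vs ERROR — the two versions disagree here.
verdict: not equivalent; witness: a=-2, b=-2
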